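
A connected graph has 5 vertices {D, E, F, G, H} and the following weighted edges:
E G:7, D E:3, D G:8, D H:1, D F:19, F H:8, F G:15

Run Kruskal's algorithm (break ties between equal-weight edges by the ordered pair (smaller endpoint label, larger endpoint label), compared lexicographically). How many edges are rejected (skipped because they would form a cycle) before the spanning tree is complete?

1

Sort edges by weight, then run Kruskal:
D H (1): add. Components now {D,H} {E} {F} {G}
D E (3): add. Components now {D,E,H} {F} {G}
E G (7): add. Components now {D,E,G,H} {F}
D G (8): skip — D and G already connected.
F H (8): add. Components now {D,E,F,G,H}
Edges rejected before the tree was complete: 1.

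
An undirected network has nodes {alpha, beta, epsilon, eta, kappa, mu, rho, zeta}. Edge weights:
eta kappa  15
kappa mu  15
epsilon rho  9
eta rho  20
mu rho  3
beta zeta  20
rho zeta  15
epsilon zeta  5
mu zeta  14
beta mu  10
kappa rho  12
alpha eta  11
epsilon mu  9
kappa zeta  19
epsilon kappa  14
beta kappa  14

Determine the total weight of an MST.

Kruskal: consider edges lightest-first.
mu rho (3): add — endpoints in different components.
epsilon zeta (5): add — endpoints in different components.
epsilon mu (9): add — endpoints in different components.
epsilon rho (9): skip — epsilon and rho already connected.
beta mu (10): add — endpoints in different components.
alpha eta (11): add — endpoints in different components.
kappa rho (12): add — endpoints in different components.
beta kappa (14): skip — beta and kappa already connected.
epsilon kappa (14): skip — kappa and epsilon already connected.
mu zeta (14): skip — zeta and mu already connected.
eta kappa (15): add — endpoints in different components.
MST edges: mu rho, epsilon zeta, epsilon mu, beta mu, alpha eta, kappa rho, eta kappa; total weight 3+5+9+10+11+12+15 = 65.

65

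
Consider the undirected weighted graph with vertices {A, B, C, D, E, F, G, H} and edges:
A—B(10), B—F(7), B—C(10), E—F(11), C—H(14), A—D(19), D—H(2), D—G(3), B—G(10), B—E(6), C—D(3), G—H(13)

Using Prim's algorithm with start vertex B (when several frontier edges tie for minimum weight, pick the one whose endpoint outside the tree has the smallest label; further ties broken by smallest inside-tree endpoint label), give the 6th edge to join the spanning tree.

Grow the tree from B using Prim:
Step 1: frontier [B—E 6, B—F 7, A—B 10, B—C 10, B—G 10] → take B—E (6); add E.
Step 2: frontier [B—F 7, A—B 10, B—C 10, B—G 10, E—F 11] → take B—F (7); add F.
Step 3: frontier [A—B 10, B—C 10, B—G 10] → take A—B (10); add A.
Step 4: frontier [A—D 19, B—C 10, B—G 10] → take B—C (10); add C.
Step 5: frontier [A—D 19, B—G 10, C—D 3, C—H 14] → take C—D (3); add D.
Step 6: frontier [B—G 10, C—H 14, D—H 2, D—G 3] → take D—H (2); add H.
Step 7: frontier [B—G 10, D—G 3, G—H 13] → take D—G (3); add G.
The 6th edge added is D—H.

D-H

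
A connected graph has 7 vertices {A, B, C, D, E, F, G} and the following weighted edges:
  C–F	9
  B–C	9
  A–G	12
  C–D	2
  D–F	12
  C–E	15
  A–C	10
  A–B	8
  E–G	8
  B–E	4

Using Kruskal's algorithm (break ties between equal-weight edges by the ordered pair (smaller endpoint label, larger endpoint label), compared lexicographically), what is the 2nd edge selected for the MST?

Sort edges by weight, then run Kruskal:
C–D (2): add. Components now {A} {B} {C,D} {E} {F} {G}
B–E (4): add. Components now {A} {B,E} {C,D} {F} {G}
A–B (8): add. Components now {A,B,E} {C,D} {F} {G}
E–G (8): add. Components now {A,B,E,G} {C,D} {F}
B–C (9): add. Components now {A,B,C,D,E,G} {F}
C–F (9): add. Components now {A,B,C,D,E,F,G}
The 2nd edge added is B–E.

B-E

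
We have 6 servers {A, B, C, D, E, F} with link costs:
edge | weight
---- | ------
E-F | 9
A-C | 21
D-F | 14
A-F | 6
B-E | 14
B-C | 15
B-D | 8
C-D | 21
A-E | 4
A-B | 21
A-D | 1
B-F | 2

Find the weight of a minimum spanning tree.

Kruskal: consider edges lightest-first.
A-D (1): add — endpoints in different components.
B-F (2): add — endpoints in different components.
A-E (4): add — endpoints in different components.
A-F (6): add — endpoints in different components.
B-D (8): skip — B and D already connected.
E-F (9): skip — E and F already connected.
B-E (14): skip — B and E already connected.
D-F (14): skip — D and F already connected.
B-C (15): add — endpoints in different components.
MST edges: A-D, B-F, A-E, A-F, B-C; total weight 1+2+4+6+15 = 28.

28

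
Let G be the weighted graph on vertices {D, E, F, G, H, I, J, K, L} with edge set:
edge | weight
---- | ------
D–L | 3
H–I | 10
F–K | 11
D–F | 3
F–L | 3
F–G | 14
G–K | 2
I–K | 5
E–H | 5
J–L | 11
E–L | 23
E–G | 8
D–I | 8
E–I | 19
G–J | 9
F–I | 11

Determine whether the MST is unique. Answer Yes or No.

Kruskal's algorithm — process edges by increasing weight (ties by edge label):
G–K (2): add — endpoints in different components.
D–F (3): add — endpoints in different components.
D–L (3): add — endpoints in different components.
F–L (3): skip — F and L already connected.
E–H (5): add — endpoints in different components.
I–K (5): add — endpoints in different components.
D–I (8): add — endpoints in different components.
E–G (8): add — endpoints in different components.
G–J (9): add — endpoints in different components.
Non-tree edge F–L has weight 3, equal to the heaviest edge on its tree cycle — swapping gives another MST of the same weight. Not unique.

No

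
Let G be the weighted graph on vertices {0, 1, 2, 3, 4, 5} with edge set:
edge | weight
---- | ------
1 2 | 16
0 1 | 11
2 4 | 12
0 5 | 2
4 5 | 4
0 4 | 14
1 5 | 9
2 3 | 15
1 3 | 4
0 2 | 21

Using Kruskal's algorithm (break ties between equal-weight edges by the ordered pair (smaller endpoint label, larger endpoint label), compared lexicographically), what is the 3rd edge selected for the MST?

4-5

Kruskal's algorithm — process edges by increasing weight (ties by edge label):
0 5 (2): add. Components now {0,5} {1} {2} {3} {4}
1 3 (4): add. Components now {0,5} {1,3} {2} {4}
4 5 (4): add. Components now {0,4,5} {1,3} {2}
1 5 (9): add. Components now {0,1,3,4,5} {2}
0 1 (11): skip — 0 and 1 already connected.
2 4 (12): add. Components now {0,1,2,3,4,5}
The 3rd edge added is 4 5.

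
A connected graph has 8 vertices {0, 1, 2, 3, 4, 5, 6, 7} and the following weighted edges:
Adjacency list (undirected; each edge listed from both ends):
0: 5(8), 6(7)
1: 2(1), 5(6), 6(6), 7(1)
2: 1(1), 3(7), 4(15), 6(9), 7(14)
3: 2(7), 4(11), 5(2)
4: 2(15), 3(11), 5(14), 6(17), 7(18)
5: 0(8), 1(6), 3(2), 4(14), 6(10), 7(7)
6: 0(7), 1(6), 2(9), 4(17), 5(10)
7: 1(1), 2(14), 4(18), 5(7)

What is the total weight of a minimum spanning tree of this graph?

34

Kruskal's algorithm — process edges by increasing weight (ties by edge label):
1—2 (1): add — endpoints in different components.
1—7 (1): add — endpoints in different components.
3—5 (2): add — endpoints in different components.
1—5 (6): add — endpoints in different components.
1—6 (6): add — endpoints in different components.
0—6 (7): add — endpoints in different components.
2—3 (7): skip — 2 and 3 already connected.
5—7 (7): skip — 5 and 7 already connected.
0—5 (8): skip — 0 and 5 already connected.
2—6 (9): skip — 2 and 6 already connected.
5—6 (10): skip — 5 and 6 already connected.
3—4 (11): add — endpoints in different components.
MST edges: 1—2, 1—7, 3—5, 1—5, 1—6, 0—6, 3—4; total weight 1+1+2+6+6+7+11 = 34.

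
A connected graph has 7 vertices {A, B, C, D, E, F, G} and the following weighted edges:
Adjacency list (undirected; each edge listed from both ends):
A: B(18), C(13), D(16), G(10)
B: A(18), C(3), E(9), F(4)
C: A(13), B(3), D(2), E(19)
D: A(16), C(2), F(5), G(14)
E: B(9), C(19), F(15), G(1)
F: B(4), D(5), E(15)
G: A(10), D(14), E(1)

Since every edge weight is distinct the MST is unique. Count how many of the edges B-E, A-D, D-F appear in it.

Kruskal's algorithm — process edges by increasing weight (ties by edge label):
E-G (1): add. Components now {A} {B} {C} {D} {E,G} {F}
C-D (2): add. Components now {A} {B} {C,D} {E,G} {F}
B-C (3): add. Components now {A} {B,C,D} {E,G} {F}
B-F (4): add. Components now {A} {B,C,D,F} {E,G}
D-F (5): skip — D and F already connected.
B-E (9): add. Components now {A} {B,C,D,E,F,G}
A-G (10): add. Components now {A,B,C,D,E,F,G}
MST edge set: {E-G, C-D, B-C, B-F, B-E, A-G}.
Of the listed edges, {B-E} are in the MST → 1.

1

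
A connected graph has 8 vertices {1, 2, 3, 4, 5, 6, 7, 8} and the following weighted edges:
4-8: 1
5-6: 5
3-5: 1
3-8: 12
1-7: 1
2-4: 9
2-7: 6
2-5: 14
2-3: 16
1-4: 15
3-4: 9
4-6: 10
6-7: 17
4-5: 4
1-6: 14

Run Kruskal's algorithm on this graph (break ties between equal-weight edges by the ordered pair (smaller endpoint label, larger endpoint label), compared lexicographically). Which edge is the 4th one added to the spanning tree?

Sort edges by weight, then run Kruskal:
1-7 (1): add — endpoints in different components.
3-5 (1): add — endpoints in different components.
4-8 (1): add — endpoints in different components.
4-5 (4): add — endpoints in different components.
5-6 (5): add — endpoints in different components.
2-7 (6): add — endpoints in different components.
2-4 (9): add — endpoints in different components.
The 4th edge added is 4-5.

4-5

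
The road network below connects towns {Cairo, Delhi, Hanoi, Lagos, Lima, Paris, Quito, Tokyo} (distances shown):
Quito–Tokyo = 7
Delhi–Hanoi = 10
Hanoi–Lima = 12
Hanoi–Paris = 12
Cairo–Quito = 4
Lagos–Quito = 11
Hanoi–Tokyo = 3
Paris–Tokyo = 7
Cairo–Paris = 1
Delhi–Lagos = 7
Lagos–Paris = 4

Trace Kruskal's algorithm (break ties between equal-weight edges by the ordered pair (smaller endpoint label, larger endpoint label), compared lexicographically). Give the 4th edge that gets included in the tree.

Sort edges by weight, then run Kruskal:
Cairo–Paris (1): add — endpoints in different components.
Hanoi–Tokyo (3): add — endpoints in different components.
Cairo–Quito (4): add — endpoints in different components.
Lagos–Paris (4): add — endpoints in different components.
Delhi–Lagos (7): add — endpoints in different components.
Paris–Tokyo (7): add — endpoints in different components.
Quito–Tokyo (7): skip — Tokyo and Quito already connected.
Delhi–Hanoi (10): skip — Hanoi and Delhi already connected.
Lagos–Quito (11): skip — Quito and Lagos already connected.
Hanoi–Lima (12): add — endpoints in different components.
The 4th edge added is Lagos–Paris.

Lagos-Paris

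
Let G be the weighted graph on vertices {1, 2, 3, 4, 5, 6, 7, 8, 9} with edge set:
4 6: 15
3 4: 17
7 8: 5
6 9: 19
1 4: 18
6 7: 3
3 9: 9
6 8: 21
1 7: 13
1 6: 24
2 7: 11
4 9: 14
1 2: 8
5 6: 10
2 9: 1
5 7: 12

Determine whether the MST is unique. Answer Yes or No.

Yes

Kruskal's algorithm — process edges by increasing weight (ties by edge label):
2 9 (1): add — endpoints in different components.
6 7 (3): add — endpoints in different components.
7 8 (5): add — endpoints in different components.
1 2 (8): add — endpoints in different components.
3 9 (9): add — endpoints in different components.
5 6 (10): add — endpoints in different components.
2 7 (11): add — endpoints in different components.
5 7 (12): skip — 5 and 7 already connected.
1 7 (13): skip — 1 and 7 already connected.
4 9 (14): add — endpoints in different components.
Every non-tree edge has weight strictly greater than the heaviest edge on the tree path between its endpoints, so the MST is unique.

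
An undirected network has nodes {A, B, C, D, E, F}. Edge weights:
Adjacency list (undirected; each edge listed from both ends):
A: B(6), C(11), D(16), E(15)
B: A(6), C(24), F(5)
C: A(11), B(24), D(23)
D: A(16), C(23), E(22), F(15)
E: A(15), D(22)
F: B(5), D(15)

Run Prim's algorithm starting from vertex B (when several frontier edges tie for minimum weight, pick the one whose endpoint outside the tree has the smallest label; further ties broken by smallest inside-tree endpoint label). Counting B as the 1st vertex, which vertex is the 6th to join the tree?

E

Prim, starting at B.
Step 1: cheapest edge leaving the tree is B–F (5); add F.
Step 2: cheapest edge leaving the tree is A–B (6); add A.
Step 3: cheapest edge leaving the tree is A–C (11); add C.
Step 4: cheapest edge leaving the tree is D–F (15); add D.
Step 5: cheapest edge leaving the tree is A–E (15); add E.
Vertex order: B, F, A, C, D, E. The 6th vertex is E.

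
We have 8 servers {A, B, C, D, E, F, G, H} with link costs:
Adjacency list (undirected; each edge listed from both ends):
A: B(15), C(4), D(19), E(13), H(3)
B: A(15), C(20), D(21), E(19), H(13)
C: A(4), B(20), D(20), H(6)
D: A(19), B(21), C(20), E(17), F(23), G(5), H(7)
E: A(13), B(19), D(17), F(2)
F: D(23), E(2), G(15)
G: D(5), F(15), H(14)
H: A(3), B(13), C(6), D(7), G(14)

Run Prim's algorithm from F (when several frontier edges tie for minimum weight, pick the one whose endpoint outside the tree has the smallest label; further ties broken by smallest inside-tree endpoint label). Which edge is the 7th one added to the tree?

B-H

Prim's algorithm from F:
Step 1: cheapest edge leaving the tree is E—F (2); add E.
Step 2: cheapest edge leaving the tree is A—E (13); add A.
Step 3: cheapest edge leaving the tree is A—H (3); add H.
Step 4: cheapest edge leaving the tree is A—C (4); add C.
Step 5: cheapest edge leaving the tree is D—H (7); add D.
Step 6: cheapest edge leaving the tree is D—G (5); add G.
Step 7: cheapest edge leaving the tree is B—H (13); add B.
The 7th edge added is B—H.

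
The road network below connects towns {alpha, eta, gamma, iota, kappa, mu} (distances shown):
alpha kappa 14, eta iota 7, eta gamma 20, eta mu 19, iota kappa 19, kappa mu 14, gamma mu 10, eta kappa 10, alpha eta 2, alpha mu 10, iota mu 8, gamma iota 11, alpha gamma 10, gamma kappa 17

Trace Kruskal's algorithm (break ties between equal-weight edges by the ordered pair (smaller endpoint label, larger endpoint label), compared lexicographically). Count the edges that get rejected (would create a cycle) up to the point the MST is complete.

Sort edges by weight, then run Kruskal:
alpha eta (2): add — endpoints in different components.
eta iota (7): add — endpoints in different components.
iota mu (8): add — endpoints in different components.
alpha gamma (10): add — endpoints in different components.
alpha mu (10): skip — mu and alpha already connected.
eta kappa (10): add — endpoints in different components.
Edges rejected before the tree was complete: 1.

1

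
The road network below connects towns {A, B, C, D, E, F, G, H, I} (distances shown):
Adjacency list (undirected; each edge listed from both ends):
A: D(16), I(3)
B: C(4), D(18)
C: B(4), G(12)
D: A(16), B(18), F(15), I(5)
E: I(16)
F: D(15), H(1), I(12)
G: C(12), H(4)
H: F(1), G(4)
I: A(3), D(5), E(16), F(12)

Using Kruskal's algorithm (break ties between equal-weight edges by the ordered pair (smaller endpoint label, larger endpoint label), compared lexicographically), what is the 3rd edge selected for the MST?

B-C

Kruskal: consider edges lightest-first.
F H (1): add — endpoints in different components.
A I (3): add — endpoints in different components.
B C (4): add — endpoints in different components.
G H (4): add — endpoints in different components.
D I (5): add — endpoints in different components.
C G (12): add — endpoints in different components.
F I (12): add — endpoints in different components.
D F (15): skip — D and F already connected.
A D (16): skip — A and D already connected.
E I (16): add — endpoints in different components.
The 3rd edge added is B C.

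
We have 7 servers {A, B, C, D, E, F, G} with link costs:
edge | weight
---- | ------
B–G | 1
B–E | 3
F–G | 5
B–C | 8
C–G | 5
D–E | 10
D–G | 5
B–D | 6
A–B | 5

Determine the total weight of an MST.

Sort edges by weight, then run Kruskal:
B–G (1): add — endpoints in different components.
B–E (3): add — endpoints in different components.
A–B (5): add — endpoints in different components.
C–G (5): add — endpoints in different components.
D–G (5): add — endpoints in different components.
F–G (5): add — endpoints in different components.
MST edges: B–G, B–E, A–B, C–G, D–G, F–G; total weight 1+3+5+5+5+5 = 24.

24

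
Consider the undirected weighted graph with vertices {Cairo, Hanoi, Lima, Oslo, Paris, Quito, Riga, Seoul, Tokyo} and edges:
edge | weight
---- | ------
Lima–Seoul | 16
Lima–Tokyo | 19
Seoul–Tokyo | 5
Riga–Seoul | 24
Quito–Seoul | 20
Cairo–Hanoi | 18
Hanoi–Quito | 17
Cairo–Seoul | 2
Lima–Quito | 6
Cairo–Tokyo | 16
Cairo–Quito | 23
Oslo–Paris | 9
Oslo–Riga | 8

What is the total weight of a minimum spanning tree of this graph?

Kruskal's algorithm — process edges by increasing weight (ties by edge label):
Cairo–Seoul (2): add — endpoints in different components.
Seoul–Tokyo (5): add — endpoints in different components.
Lima–Quito (6): add — endpoints in different components.
Oslo–Riga (8): add — endpoints in different components.
Oslo–Paris (9): add — endpoints in different components.
Cairo–Tokyo (16): skip — Cairo and Tokyo already connected.
Lima–Seoul (16): add — endpoints in different components.
Hanoi–Quito (17): add — endpoints in different components.
Cairo–Hanoi (18): skip — Hanoi and Cairo already connected.
Lima–Tokyo (19): skip — Lima and Tokyo already connected.
Quito–Seoul (20): skip — Quito and Seoul already connected.
Cairo–Quito (23): skip — Quito and Cairo already connected.
Riga–Seoul (24): add — endpoints in different components.
MST edges: Cairo–Seoul, Seoul–Tokyo, Lima–Quito, Oslo–Riga, Oslo–Paris, Lima–Seoul, Hanoi–Quito, Riga–Seoul; total weight 2+5+6+8+9+16+17+24 = 87.

87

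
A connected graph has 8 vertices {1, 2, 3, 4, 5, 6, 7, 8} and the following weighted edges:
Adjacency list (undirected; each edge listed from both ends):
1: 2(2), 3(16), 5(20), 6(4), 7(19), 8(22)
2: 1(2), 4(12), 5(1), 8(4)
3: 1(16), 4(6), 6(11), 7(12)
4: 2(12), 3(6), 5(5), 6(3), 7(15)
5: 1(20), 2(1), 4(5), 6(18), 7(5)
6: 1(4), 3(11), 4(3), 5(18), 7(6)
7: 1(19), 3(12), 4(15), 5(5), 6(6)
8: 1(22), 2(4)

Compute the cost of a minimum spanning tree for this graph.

Kruskal: consider edges lightest-first.
2 5 (1): add — endpoints in different components.
1 2 (2): add — endpoints in different components.
4 6 (3): add — endpoints in different components.
1 6 (4): add — endpoints in different components.
2 8 (4): add — endpoints in different components.
4 5 (5): skip — 4 and 5 already connected.
5 7 (5): add — endpoints in different components.
3 4 (6): add — endpoints in different components.
MST edges: 2 5, 1 2, 4 6, 1 6, 2 8, 5 7, 3 4; total weight 1+2+3+4+4+5+6 = 25.

25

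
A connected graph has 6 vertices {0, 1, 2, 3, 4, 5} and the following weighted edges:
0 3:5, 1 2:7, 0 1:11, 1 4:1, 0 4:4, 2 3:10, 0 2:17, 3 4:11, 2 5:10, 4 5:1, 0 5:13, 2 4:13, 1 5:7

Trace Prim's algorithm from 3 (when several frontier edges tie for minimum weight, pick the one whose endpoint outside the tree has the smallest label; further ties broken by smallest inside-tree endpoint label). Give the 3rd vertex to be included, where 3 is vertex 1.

Prim, starting at 3.
Step 1: frontier [0 3 5, 2 3 10, 3 4 11] → take 0 3 (5); add 0.
Step 2: frontier [0 4 4, 0 1 11, 0 5 13, 0 2 17, 2 3 10, 3 4 11] → take 0 4 (4); add 4.
Step 3: frontier [0 1 11, 0 5 13, 0 2 17, 2 3 10, 1 4 1, 4 5 1, 2 4 13] → take 1 4 (1); add 1.
Step 4: frontier [0 5 13, 0 2 17, 1 2 7, 1 5 7, 2 3 10, 4 5 1, 2 4 13] → take 4 5 (1); add 5.
Step 5: frontier [0 2 17, 1 2 7, 2 3 10, 2 4 13, 2 5 10] → take 1 2 (7); add 2.
Vertex order: 3, 0, 4, 1, 5, 2. The 3rd vertex is 4.

4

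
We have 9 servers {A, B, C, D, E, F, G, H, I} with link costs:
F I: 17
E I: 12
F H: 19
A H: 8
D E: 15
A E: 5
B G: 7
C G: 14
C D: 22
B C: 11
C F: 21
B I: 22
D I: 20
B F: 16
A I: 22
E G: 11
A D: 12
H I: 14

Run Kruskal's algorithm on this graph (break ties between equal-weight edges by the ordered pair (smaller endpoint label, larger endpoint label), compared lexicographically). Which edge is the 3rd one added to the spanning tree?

A-H

Kruskal: consider edges lightest-first.
A E (5): add — endpoints in different components.
B G (7): add — endpoints in different components.
A H (8): add — endpoints in different components.
B C (11): add — endpoints in different components.
E G (11): add — endpoints in different components.
A D (12): add — endpoints in different components.
E I (12): add — endpoints in different components.
C G (14): skip — C and G already connected.
H I (14): skip — H and I already connected.
D E (15): skip — D and E already connected.
B F (16): add — endpoints in different components.
The 3rd edge added is A H.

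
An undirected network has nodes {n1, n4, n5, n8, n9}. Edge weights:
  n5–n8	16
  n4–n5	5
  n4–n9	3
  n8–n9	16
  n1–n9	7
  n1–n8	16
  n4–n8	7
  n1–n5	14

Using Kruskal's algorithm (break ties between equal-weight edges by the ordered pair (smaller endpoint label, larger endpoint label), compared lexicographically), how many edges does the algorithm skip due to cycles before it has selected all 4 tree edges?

0

Sort edges by weight, then run Kruskal:
n4–n9 (3): add — endpoints in different components.
n4–n5 (5): add — endpoints in different components.
n1–n9 (7): add — endpoints in different components.
n4–n8 (7): add — endpoints in different components.
Edges rejected before the tree was complete: 0.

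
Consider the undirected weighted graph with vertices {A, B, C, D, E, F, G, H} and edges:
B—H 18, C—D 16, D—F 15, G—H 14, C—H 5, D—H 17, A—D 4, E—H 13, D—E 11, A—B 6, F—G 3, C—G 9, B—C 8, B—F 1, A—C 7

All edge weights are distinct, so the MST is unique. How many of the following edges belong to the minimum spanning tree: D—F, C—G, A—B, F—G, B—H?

2

Sort edges by weight, then run Kruskal:
B—F (1): add — endpoints in different components.
F—G (3): add — endpoints in different components.
A—D (4): add — endpoints in different components.
C—H (5): add — endpoints in different components.
A—B (6): add — endpoints in different components.
A—C (7): add — endpoints in different components.
B—C (8): skip — B and C already connected.
C—G (9): skip — C and G already connected.
D—E (11): add — endpoints in different components.
MST edge set: {B—F, F—G, A—D, C—H, A—B, A—C, D—E}.
Of the listed edges, {A—B, F—G} are in the MST → 2.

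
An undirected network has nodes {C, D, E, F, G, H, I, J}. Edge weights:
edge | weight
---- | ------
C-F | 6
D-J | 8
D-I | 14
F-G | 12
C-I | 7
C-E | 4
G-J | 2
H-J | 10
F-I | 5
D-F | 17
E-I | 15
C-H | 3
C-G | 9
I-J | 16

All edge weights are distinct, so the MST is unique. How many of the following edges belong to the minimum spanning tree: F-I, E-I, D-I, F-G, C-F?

2

Kruskal: consider edges lightest-first.
G-J (2): add — endpoints in different components.
C-H (3): add — endpoints in different components.
C-E (4): add — endpoints in different components.
F-I (5): add — endpoints in different components.
C-F (6): add — endpoints in different components.
C-I (7): skip — C and I already connected.
D-J (8): add — endpoints in different components.
C-G (9): add — endpoints in different components.
MST edge set: {G-J, C-H, C-E, F-I, C-F, D-J, C-G}.
Of the listed edges, {F-I, C-F} are in the MST → 2.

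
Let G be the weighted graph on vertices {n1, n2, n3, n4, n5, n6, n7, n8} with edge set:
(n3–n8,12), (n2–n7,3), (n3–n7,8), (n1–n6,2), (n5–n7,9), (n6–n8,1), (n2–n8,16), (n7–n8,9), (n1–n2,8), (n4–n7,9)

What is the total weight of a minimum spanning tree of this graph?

40

Kruskal's algorithm — process edges by increasing weight (ties by edge label):
n6–n8 (1): add — endpoints in different components.
n1–n6 (2): add — endpoints in different components.
n2–n7 (3): add — endpoints in different components.
n1–n2 (8): add — endpoints in different components.
n3–n7 (8): add — endpoints in different components.
n4–n7 (9): add — endpoints in different components.
n5–n7 (9): add — endpoints in different components.
MST edges: n6–n8, n1–n6, n2–n7, n1–n2, n3–n7, n4–n7, n5–n7; total weight 1+2+3+8+8+9+9 = 40.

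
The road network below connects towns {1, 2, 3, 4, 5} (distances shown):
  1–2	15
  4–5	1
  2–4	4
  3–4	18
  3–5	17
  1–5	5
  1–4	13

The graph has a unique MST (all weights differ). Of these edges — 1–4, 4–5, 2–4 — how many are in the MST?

2

Sort edges by weight, then run Kruskal:
4–5 (1): add — endpoints in different components.
2–4 (4): add — endpoints in different components.
1–5 (5): add — endpoints in different components.
1–4 (13): skip — 1 and 4 already connected.
1–2 (15): skip — 1 and 2 already connected.
3–5 (17): add — endpoints in different components.
MST edge set: {4–5, 2–4, 1–5, 3–5}.
Of the listed edges, {4–5, 2–4} are in the MST → 2.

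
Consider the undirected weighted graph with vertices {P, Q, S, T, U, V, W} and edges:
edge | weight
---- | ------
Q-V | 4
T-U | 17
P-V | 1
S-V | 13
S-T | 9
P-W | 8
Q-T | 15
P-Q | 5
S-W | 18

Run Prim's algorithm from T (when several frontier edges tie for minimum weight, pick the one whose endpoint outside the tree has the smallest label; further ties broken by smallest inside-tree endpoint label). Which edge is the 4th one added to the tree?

Q-V

Prim, starting at T.
Step 1: frontier [S-T 9, Q-T 15, T-U 17] → take S-T (9); add S.
Step 2: frontier [S-V 13, S-W 18, Q-T 15, T-U 17] → take S-V (13); add V.
Step 3: frontier [S-W 18, Q-T 15, T-U 17, P-V 1, Q-V 4] → take P-V (1); add P.
Step 4: frontier [P-Q 5, P-W 8, S-W 18, Q-T 15, T-U 17, Q-V 4] → take Q-V (4); add Q.
Step 5: frontier [P-W 8, S-W 18, T-U 17] → take P-W (8); add W.
Step 6: frontier [T-U 17] → take T-U (17); add U.
The 4th edge added is Q-V.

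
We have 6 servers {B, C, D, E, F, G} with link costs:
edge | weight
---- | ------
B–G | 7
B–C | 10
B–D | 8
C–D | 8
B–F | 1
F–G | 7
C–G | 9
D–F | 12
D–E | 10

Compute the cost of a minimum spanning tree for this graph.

34

Grow the tree from E using Prim:
Step 1: cheapest edge leaving the tree is D–E (10); add D.
Step 2: cheapest edge leaving the tree is B–D (8); add B.
Step 3: cheapest edge leaving the tree is B–F (1); add F.
Step 4: cheapest edge leaving the tree is B–G (7); add G.
Step 5: cheapest edge leaving the tree is C–D (8); add C.
MST edges: D–E, B–D, B–F, B–G, C–D; total weight 10+8+1+7+8 = 34.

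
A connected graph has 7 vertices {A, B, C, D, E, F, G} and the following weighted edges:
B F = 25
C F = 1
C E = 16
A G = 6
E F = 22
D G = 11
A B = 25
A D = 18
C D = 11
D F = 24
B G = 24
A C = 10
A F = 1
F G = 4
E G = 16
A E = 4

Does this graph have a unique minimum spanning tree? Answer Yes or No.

No

Sort edges by weight, then run Kruskal:
A F (1): add. Components now {A,F} {B} {C} {D} {E} {G}
C F (1): add. Components now {A,C,F} {B} {D} {E} {G}
A E (4): add. Components now {A,C,E,F} {B} {D} {G}
F G (4): add. Components now {A,C,E,F,G} {B} {D}
A G (6): skip — A and G already connected.
A C (10): skip — A and C already connected.
C D (11): add. Components now {A,C,D,E,F,G} {B}
D G (11): skip — D and G already connected.
C E (16): skip — C and E already connected.
E G (16): skip — E and G already connected.
A D (18): skip — A and D already connected.
E F (22): skip — E and F already connected.
B G (24): add. Components now {A,B,C,D,E,F,G}
Non-tree edge D G has weight 11, equal to the heaviest edge on its tree cycle — swapping gives another MST of the same weight. Not unique.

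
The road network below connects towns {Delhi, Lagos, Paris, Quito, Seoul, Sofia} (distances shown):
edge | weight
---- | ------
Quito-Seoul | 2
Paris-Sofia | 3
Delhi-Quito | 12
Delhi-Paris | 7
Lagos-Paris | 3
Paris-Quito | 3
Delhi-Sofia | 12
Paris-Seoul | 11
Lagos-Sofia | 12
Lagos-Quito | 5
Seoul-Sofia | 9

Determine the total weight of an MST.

Prim's algorithm from Sofia:
Step 1: cheapest edge leaving the tree is Paris-Sofia (3); add Paris.
Step 2: cheapest edge leaving the tree is Lagos-Paris (3); add Lagos.
Step 3: cheapest edge leaving the tree is Paris-Quito (3); add Quito.
Step 4: cheapest edge leaving the tree is Quito-Seoul (2); add Seoul.
Step 5: cheapest edge leaving the tree is Delhi-Paris (7); add Delhi.
MST edges: Paris-Sofia, Lagos-Paris, Paris-Quito, Quito-Seoul, Delhi-Paris; total weight 3+3+3+2+7 = 18.

18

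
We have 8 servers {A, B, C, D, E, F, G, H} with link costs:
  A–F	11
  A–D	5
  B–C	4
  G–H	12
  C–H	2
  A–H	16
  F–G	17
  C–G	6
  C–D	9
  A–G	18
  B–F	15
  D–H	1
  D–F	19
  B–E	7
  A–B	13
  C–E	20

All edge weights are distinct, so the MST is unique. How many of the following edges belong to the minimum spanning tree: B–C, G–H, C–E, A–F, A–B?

2

Sort edges by weight, then run Kruskal:
D–H (1): add — endpoints in different components.
C–H (2): add — endpoints in different components.
B–C (4): add — endpoints in different components.
A–D (5): add — endpoints in different components.
C–G (6): add — endpoints in different components.
B–E (7): add — endpoints in different components.
C–D (9): skip — C and D already connected.
A–F (11): add — endpoints in different components.
MST edge set: {D–H, C–H, B–C, A–D, C–G, B–E, A–F}.
Of the listed edges, {B–C, A–F} are in the MST → 2.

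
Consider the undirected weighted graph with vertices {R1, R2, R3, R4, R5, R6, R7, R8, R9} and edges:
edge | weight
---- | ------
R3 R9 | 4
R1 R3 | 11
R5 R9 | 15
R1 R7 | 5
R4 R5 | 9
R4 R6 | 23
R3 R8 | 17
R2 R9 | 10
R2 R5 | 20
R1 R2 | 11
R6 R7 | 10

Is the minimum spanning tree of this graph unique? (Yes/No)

No

Kruskal: consider edges lightest-first.
R3 R9 (4): add — endpoints in different components.
R1 R7 (5): add — endpoints in different components.
R4 R5 (9): add — endpoints in different components.
R2 R9 (10): add — endpoints in different components.
R6 R7 (10): add — endpoints in different components.
R1 R2 (11): add — endpoints in different components.
R1 R3 (11): skip — R1 and R3 already connected.
R5 R9 (15): add — endpoints in different components.
R3 R8 (17): add — endpoints in different components.
Non-tree edge R1 R3 has weight 11, equal to the heaviest edge on its tree cycle — swapping gives another MST of the same weight. Not unique.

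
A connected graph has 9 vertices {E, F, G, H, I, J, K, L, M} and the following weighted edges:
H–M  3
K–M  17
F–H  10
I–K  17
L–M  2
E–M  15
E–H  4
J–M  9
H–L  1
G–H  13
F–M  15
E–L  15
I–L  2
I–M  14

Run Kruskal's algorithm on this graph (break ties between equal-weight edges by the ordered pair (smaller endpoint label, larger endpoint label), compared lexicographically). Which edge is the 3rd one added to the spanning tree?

Kruskal's algorithm — process edges by increasing weight (ties by edge label):
H–L (1): add — endpoints in different components.
I–L (2): add — endpoints in different components.
L–M (2): add — endpoints in different components.
H–M (3): skip — H and M already connected.
E–H (4): add — endpoints in different components.
J–M (9): add — endpoints in different components.
F–H (10): add — endpoints in different components.
G–H (13): add — endpoints in different components.
I–M (14): skip — I and M already connected.
E–L (15): skip — E and L already connected.
E–M (15): skip — E and M already connected.
F–M (15): skip — F and M already connected.
I–K (17): add — endpoints in different components.
The 3rd edge added is L–M.

L-M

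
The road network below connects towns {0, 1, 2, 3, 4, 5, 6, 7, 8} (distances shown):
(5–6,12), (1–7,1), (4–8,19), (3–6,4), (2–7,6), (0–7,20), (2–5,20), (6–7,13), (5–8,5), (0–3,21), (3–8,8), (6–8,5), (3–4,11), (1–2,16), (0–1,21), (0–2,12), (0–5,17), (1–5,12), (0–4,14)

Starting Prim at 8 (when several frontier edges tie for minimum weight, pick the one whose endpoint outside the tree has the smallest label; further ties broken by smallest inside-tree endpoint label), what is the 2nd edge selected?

6-8

Prim, starting at 8.
Step 1: cheapest edge leaving the tree is 5–8 (5); add 5.
Step 2: cheapest edge leaving the tree is 6–8 (5); add 6.
Step 3: cheapest edge leaving the tree is 3–6 (4); add 3.
Step 4: cheapest edge leaving the tree is 3–4 (11); add 4.
Step 5: cheapest edge leaving the tree is 1–5 (12); add 1.
Step 6: cheapest edge leaving the tree is 1–7 (1); add 7.
Step 7: cheapest edge leaving the tree is 2–7 (6); add 2.
Step 8: cheapest edge leaving the tree is 0–2 (12); add 0.
The 2nd edge added is 6–8.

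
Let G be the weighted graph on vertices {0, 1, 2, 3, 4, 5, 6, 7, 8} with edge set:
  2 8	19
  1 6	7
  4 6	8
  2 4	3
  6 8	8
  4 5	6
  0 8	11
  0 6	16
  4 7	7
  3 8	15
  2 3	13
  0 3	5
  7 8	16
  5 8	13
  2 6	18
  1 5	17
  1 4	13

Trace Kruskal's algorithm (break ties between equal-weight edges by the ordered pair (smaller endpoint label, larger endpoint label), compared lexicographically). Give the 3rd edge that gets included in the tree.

Kruskal: consider edges lightest-first.
2 4 (3): add — endpoints in different components.
0 3 (5): add — endpoints in different components.
4 5 (6): add — endpoints in different components.
1 6 (7): add — endpoints in different components.
4 7 (7): add — endpoints in different components.
4 6 (8): add — endpoints in different components.
6 8 (8): add — endpoints in different components.
0 8 (11): add — endpoints in different components.
The 3rd edge added is 4 5.

4-5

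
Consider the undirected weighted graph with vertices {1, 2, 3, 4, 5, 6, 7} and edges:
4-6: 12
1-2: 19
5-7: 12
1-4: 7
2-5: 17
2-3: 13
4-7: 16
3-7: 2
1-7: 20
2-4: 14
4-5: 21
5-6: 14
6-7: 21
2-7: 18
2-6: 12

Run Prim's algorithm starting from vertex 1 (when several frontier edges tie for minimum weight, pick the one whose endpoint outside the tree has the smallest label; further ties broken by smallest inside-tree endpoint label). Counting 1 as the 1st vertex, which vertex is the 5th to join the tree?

Prim, starting at 1.
Step 1: cheapest edge leaving the tree is 1-4 (7); add 4.
Step 2: cheapest edge leaving the tree is 4-6 (12); add 6.
Step 3: cheapest edge leaving the tree is 2-6 (12); add 2.
Step 4: cheapest edge leaving the tree is 2-3 (13); add 3.
Step 5: cheapest edge leaving the tree is 3-7 (2); add 7.
Step 6: cheapest edge leaving the tree is 5-7 (12); add 5.
Vertex order: 1, 4, 6, 2, 3, 7, 5. The 5th vertex is 3.

3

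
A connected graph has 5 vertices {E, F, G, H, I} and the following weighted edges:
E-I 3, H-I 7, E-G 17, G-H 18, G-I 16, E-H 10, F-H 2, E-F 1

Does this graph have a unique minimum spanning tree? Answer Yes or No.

Yes

Sort edges by weight, then run Kruskal:
E-F (1): add. Components now {E,F} {G} {H} {I}
F-H (2): add. Components now {E,F,H} {G} {I}
E-I (3): add. Components now {E,F,H,I} {G}
H-I (7): skip — H and I already connected.
E-H (10): skip — E and H already connected.
G-I (16): add. Components now {E,F,G,H,I}
Every non-tree edge has weight strictly greater than the heaviest edge on the tree path between its endpoints, so the MST is unique.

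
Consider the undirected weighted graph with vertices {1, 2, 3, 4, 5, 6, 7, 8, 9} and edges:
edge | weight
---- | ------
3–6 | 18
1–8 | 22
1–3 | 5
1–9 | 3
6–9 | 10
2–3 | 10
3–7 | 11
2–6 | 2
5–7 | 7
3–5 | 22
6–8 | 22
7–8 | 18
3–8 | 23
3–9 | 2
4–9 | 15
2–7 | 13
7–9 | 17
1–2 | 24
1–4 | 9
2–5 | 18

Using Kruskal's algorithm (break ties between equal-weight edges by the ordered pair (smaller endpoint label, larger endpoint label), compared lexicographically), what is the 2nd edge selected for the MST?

Kruskal's algorithm — process edges by increasing weight (ties by edge label):
2–6 (2): add — endpoints in different components.
3–9 (2): add — endpoints in different components.
1–9 (3): add — endpoints in different components.
1–3 (5): skip — 1 and 3 already connected.
5–7 (7): add — endpoints in different components.
1–4 (9): add — endpoints in different components.
2–3 (10): add — endpoints in different components.
6–9 (10): skip — 6 and 9 already connected.
3–7 (11): add — endpoints in different components.
2–7 (13): skip — 2 and 7 already connected.
4–9 (15): skip — 4 and 9 already connected.
7–9 (17): skip — 7 and 9 already connected.
2–5 (18): skip — 2 and 5 already connected.
3–6 (18): skip — 3 and 6 already connected.
7–8 (18): add — endpoints in different components.
The 2nd edge added is 3–9.

3-9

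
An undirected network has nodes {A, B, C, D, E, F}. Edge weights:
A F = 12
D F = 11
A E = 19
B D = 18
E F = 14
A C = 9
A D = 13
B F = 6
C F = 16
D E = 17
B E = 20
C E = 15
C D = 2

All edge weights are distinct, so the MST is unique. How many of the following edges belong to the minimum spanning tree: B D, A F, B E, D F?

Sort edges by weight, then run Kruskal:
C D (2): add — endpoints in different components.
B F (6): add — endpoints in different components.
A C (9): add — endpoints in different components.
D F (11): add — endpoints in different components.
A F (12): skip — A and F already connected.
A D (13): skip — A and D already connected.
E F (14): add — endpoints in different components.
MST edge set: {C D, B F, A C, D F, E F}.
Of the listed edges, {D F} are in the MST → 1.

1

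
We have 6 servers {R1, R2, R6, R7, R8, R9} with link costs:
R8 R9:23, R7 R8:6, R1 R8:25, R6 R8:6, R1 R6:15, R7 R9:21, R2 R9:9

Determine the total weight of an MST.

57

Grow the tree from R7 using Prim:
Step 1: cheapest edge leaving the tree is R7 R8 (6); add R8.
Step 2: cheapest edge leaving the tree is R6 R8 (6); add R6.
Step 3: cheapest edge leaving the tree is R1 R6 (15); add R1.
Step 4: cheapest edge leaving the tree is R7 R9 (21); add R9.
Step 5: cheapest edge leaving the tree is R2 R9 (9); add R2.
MST edges: R7 R8, R6 R8, R1 R6, R7 R9, R2 R9; total weight 6+6+15+21+9 = 57.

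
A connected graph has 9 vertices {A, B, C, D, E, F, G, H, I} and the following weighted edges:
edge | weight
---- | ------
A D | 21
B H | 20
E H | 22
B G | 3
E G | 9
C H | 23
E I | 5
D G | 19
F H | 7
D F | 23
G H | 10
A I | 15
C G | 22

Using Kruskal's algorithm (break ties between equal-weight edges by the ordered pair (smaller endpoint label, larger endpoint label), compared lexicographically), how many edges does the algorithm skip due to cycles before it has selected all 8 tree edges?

Kruskal: consider edges lightest-first.
B G (3): add — endpoints in different components.
E I (5): add — endpoints in different components.
F H (7): add — endpoints in different components.
E G (9): add — endpoints in different components.
G H (10): add — endpoints in different components.
A I (15): add — endpoints in different components.
D G (19): add — endpoints in different components.
B H (20): skip — B and H already connected.
A D (21): skip — A and D already connected.
C G (22): add — endpoints in different components.
Edges rejected before the tree was complete: 2.

2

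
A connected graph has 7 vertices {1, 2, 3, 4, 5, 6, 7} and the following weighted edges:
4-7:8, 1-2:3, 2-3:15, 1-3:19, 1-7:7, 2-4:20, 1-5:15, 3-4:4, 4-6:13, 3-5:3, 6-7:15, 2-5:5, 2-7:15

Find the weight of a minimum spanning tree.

Grow the tree from 6 using Prim:
Step 1: cheapest edge leaving the tree is 4-6 (13); add 4.
Step 2: cheapest edge leaving the tree is 3-4 (4); add 3.
Step 3: cheapest edge leaving the tree is 3-5 (3); add 5.
Step 4: cheapest edge leaving the tree is 2-5 (5); add 2.
Step 5: cheapest edge leaving the tree is 1-2 (3); add 1.
Step 6: cheapest edge leaving the tree is 1-7 (7); add 7.
MST edges: 4-6, 3-4, 3-5, 2-5, 1-2, 1-7; total weight 13+4+3+5+3+7 = 35.

35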